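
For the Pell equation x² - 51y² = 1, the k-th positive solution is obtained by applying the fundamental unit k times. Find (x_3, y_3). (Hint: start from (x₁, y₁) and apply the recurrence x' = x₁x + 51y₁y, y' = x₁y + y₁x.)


Step 1: Find the fundamental solution (x₁, y₁) of x² - 51y² = 1.
  Expand √51 as a continued fraction. a₀ = ⌊√51⌋ = 7; iterate m_{k+1} = d_k·a_k − m_k, d_{k+1} = (51 − m_{k+1}²)/d_k, a_{k+1} = ⌊(a₀ + m_{k+1})/d_{k+1}⌋ (starting m₀ = 0, d₀ = 1), with convergents p_k = a_k·p_{k-1} + p_{k-2}, q_k = a_k·q_{k-1} + q_{k-2} (p₋₁ = 1, q₋₁ = 0):
  k = 0: a₀ = 7; p₀/q₀ = 7/1; p₀² − 51·q₀² = 49 − 51 = -2.
  k = 1: m = 7, d = 2, a = ⌊(7 + 7)/2⌋ = 7; p/q = (7·7 + 1)/(7·1 + 0) = 50/7; p² − 51·q² = 2500 − 2499 = 1.
  The first convergent with p² − 51·q² = 1 gives the fundamental solution (x₁, y₁) = (50, 7).
Step 2: Apply the recurrence (x_{n+1}, y_{n+1}) = (x₁x_n + 51y₁y_n, x₁y_n + y₁x_n) repeatedly.
  From (x_1, y_1) = (50, 7): x_2 = 50·50 + 51·7·7 = 4999; y_2 = 50·7 + 7·50 = 700.
  From (x_2, y_2) = (4999, 700): x_3 = 50·4999 + 51·7·700 = 499850; y_3 = 50·700 + 7·4999 = 69993.
Step 3: Verify x_3² - 51·y_3² = 249850022500 - 249850022499 = 1 (should be 1). ✓

(x_1, y_1) = (50, 7); (x_3, y_3) = (499850, 69993).


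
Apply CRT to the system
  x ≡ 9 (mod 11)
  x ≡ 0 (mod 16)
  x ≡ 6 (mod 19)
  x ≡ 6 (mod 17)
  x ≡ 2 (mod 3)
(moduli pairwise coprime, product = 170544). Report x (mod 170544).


Product of moduli M = 11 · 16 · 19 · 17 · 3 = 170544.
Merge one congruence at a time:
  Start: x ≡ 9 (mod 11).
  Combine with x ≡ 0 (mod 16); new modulus lcm = 176.
    Write x = 9 + 11·t and substitute into x ≡ 0 (mod 16): 11·t ≡ 0 − 9 = -9 (mod 16).
    Reduce coefficients mod 16: 11·t ≡ 7 (mod 16).
    The inverse of 11 mod 16 is 3 (since 11·3 = 33 = 2·16 + 1), so t ≡ 3·7 = 21 ≡ 5 (mod 16).
    Then x = 9 + 11·5 = 64, valid modulo lcm(11, 16) = 176: x ≡ 64 (mod 176).
  Combine with x ≡ 6 (mod 19); new modulus lcm = 3344.
    Write x = 64 + 176·t and substitute into x ≡ 6 (mod 19): 176·t ≡ 6 − 64 = -58 (mod 19).
    Reduce coefficients mod 19: 5·t ≡ 18 (mod 19).
    The inverse of 5 mod 19 is 4 (since 5·4 = 20 = 1·19 + 1), so t ≡ 4·18 = 72 ≡ 15 (mod 19).
    Then x = 64 + 176·15 = 2704, valid modulo lcm(176, 19) = 3344: x ≡ 2704 (mod 3344).
  Combine with x ≡ 6 (mod 17); new modulus lcm = 56848.
    Write x = 2704 + 3344·t and substitute into x ≡ 6 (mod 17): 3344·t ≡ 6 − 2704 = -2698 (mod 17).
    Reduce coefficients mod 17: 12·t ≡ 5 (mod 17).
    The inverse of 12 mod 17 is 10 (since 12·10 = 120 = 7·17 + 1), so t ≡ 10·5 = 50 ≡ 16 (mod 17).
    Then x = 2704 + 3344·16 = 56208, valid modulo lcm(3344, 17) = 56848: x ≡ 56208 (mod 56848).
  Combine with x ≡ 2 (mod 3); new modulus lcm = 170544.
    Write x = 56208 + 56848·t and substitute into x ≡ 2 (mod 3): 56848·t ≡ 2 − 56208 = -56206 (mod 3).
    Reduce coefficients mod 3: 1·t ≡ 2 (mod 3).
    So t ≡ 2 (mod 3).
    Then x = 56208 + 56848·2 = 169904, valid modulo lcm(56848, 3) = 170544: x ≡ 169904 (mod 170544).
Verify against each original: 169904 mod 11 = 9, 169904 mod 16 = 0, 169904 mod 19 = 6, 169904 mod 17 = 6, 169904 mod 3 = 2.

x ≡ 169904 (mod 170544).


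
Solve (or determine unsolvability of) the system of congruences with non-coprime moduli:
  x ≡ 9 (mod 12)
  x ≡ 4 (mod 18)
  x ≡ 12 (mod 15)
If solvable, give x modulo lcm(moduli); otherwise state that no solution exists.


Moduli 12, 18, 15 are not pairwise coprime, so CRT works modulo lcm(m_i) when all pairwise compatibility conditions hold.
Pairwise compatibility: gcd(m_i, m_j) must divide a_i - a_j for every pair.
Merge one congruence at a time:
  Start: x ≡ 9 (mod 12).
  Combine with x ≡ 4 (mod 18): gcd(12, 18) = 6, and 4 - 9 = -5 is NOT divisible by 6.
    ⇒ system is inconsistent (no integer solution).

No solution (the system is inconsistent).


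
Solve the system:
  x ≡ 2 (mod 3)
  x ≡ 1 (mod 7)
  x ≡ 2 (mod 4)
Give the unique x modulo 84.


Moduli 3, 7, 4 are pairwise coprime; by CRT there is a unique solution modulo M = 3 · 7 · 4 = 84.
Solve pairwise, accumulating the modulus:
  Start with x ≡ 2 (mod 3).
  Combine with x ≡ 1 (mod 7): since gcd(3, 7) = 1, we get a unique residue mod 21.
    Write x = 2 + 3·t and substitute into x ≡ 1 (mod 7): 3·t ≡ 1 − 2 = -1 (mod 7).
    Reduce coefficients mod 7: 3·t ≡ 6 (mod 7).
    The inverse of 3 mod 7 is 5 (since 3·5 = 15 = 2·7 + 1), so t ≡ 5·6 = 30 ≡ 2 (mod 7).
    Then x = 2 + 3·2 = 8, valid modulo lcm(3, 7) = 21: x ≡ 8 (mod 21).
  Combine with x ≡ 2 (mod 4): since gcd(21, 4) = 1, we get a unique residue mod 84.
    Write x = 8 + 21·t and substitute into x ≡ 2 (mod 4): 21·t ≡ 2 − 8 = -6 (mod 4).
    Reduce coefficients mod 4: 1·t ≡ 2 (mod 4).
    So t ≡ 2 (mod 4).
    Then x = 8 + 21·2 = 50, valid modulo lcm(21, 4) = 84: x ≡ 50 (mod 84).
Verify: 50 mod 3 = 2 ✓, 50 mod 7 = 1 ✓, 50 mod 4 = 2 ✓.

x ≡ 50 (mod 84).


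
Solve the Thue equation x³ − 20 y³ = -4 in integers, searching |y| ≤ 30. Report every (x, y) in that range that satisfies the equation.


The equation is x³ - 20y³ = -4. For fixed y, x³ = 20·y³ − 4, so a solution requires the RHS to be a perfect cube.
Strategy: iterate y from -30 to 30, compute RHS = 20·y³ − 4, and check whether it is a (positive or negative) perfect cube.
Check small values of y:
  y = 0: RHS = -4 is not a perfect cube.
  y = 1: RHS = 16 is not a perfect cube.
  y = -1: RHS = -24 is not a perfect cube.
  y = 2: RHS = 156 is not a perfect cube.
  y = -2: RHS = -164 is not a perfect cube.
  y = 3: RHS = 536 is not a perfect cube.
  y = -3: RHS = -544 is not a perfect cube.
Continuing the search up to |y| = 30 finds no solutions either.
No (x, y) in the scanned range satisfies the equation.

No integer solutions with |y| ≤ 30.


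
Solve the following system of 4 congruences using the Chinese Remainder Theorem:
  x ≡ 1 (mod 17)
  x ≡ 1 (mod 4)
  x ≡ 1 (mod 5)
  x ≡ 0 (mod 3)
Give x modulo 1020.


Product of moduli M = 17 · 4 · 5 · 3 = 1020.
Merge one congruence at a time:
  Start: x ≡ 1 (mod 17).
  Combine with x ≡ 1 (mod 4); new modulus lcm = 68.
    Write x = 1 + 17·t and substitute into x ≡ 1 (mod 4): 17·t ≡ 1 − 1 = 0 (mod 4).
    Reduce coefficients mod 4: 1·t ≡ 0 (mod 4).
    So t ≡ 0 (mod 4).
    Then x = 1 + 17·0 = 1, valid modulo lcm(17, 4) = 68: x ≡ 1 (mod 68).
  Combine with x ≡ 1 (mod 5); new modulus lcm = 340.
    Write x = 1 + 68·t and substitute into x ≡ 1 (mod 5): 68·t ≡ 1 − 1 = 0 (mod 5).
    Reduce coefficients mod 5: 3·t ≡ 0 (mod 5).
    The inverse of 3 mod 5 is 2 (since 3·2 = 6 = 1·5 + 1), so t ≡ 2·0 = 0 ≡ 0 (mod 5).
    Then x = 1 + 68·0 = 1, valid modulo lcm(68, 5) = 340: x ≡ 1 (mod 340).
  Combine with x ≡ 0 (mod 3); new modulus lcm = 1020.
    Write x = 1 + 340·t and substitute into x ≡ 0 (mod 3): 340·t ≡ 0 − 1 = -1 (mod 3).
    Reduce coefficients mod 3: 1·t ≡ 2 (mod 3).
    So t ≡ 2 (mod 3).
    Then x = 1 + 340·2 = 681, valid modulo lcm(340, 3) = 1020: x ≡ 681 (mod 1020).
Verify against each original: 681 mod 17 = 1, 681 mod 4 = 1, 681 mod 5 = 1, 681 mod 3 = 0.

x ≡ 681 (mod 1020).


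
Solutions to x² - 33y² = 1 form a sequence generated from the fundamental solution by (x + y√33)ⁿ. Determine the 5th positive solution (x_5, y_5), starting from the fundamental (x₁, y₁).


Step 1: Find the fundamental solution (x₁, y₁) of x² - 33y² = 1.
  Expand √33 as a continued fraction. a₀ = ⌊√33⌋ = 5; iterate m_{k+1} = d_k·a_k − m_k, d_{k+1} = (33 − m_{k+1}²)/d_k, a_{k+1} = ⌊(a₀ + m_{k+1})/d_{k+1}⌋ (starting m₀ = 0, d₀ = 1), with convergents p_k = a_k·p_{k-1} + p_{k-2}, q_k = a_k·q_{k-1} + q_{k-2} (p₋₁ = 1, q₋₁ = 0):
  k = 0: a₀ = 5; p₀/q₀ = 5/1; p₀² − 33·q₀² = 25 − 33 = -8.
  k = 1: m = 5, d = 8, a = ⌊(5 + 5)/8⌋ = 1; p/q = (1·5 + 1)/(1·1 + 0) = 6/1; p² − 33·q² = 36 − 33 = 3.
  k = 2: m = 3, d = 3, a = ⌊(5 + 3)/3⌋ = 2; p/q = (2·6 + 5)/(2·1 + 1) = 17/3; p² − 33·q² = 289 − 297 = -8.
  k = 3: m = 3, d = 8, a = ⌊(5 + 3)/8⌋ = 1; p/q = (1·17 + 6)/(1·3 + 1) = 23/4; p² − 33·q² = 529 − 528 = 1.
  The first convergent with p² − 33·q² = 1 gives the fundamental solution (x₁, y₁) = (23, 4).
Step 2: Apply the recurrence (x_{n+1}, y_{n+1}) = (x₁x_n + 33y₁y_n, x₁y_n + y₁x_n) repeatedly.
  From (x_1, y_1) = (23, 4): x_2 = 23·23 + 33·4·4 = 1057; y_2 = 23·4 + 4·23 = 184.
  From (x_2, y_2) = (1057, 184): x_3 = 23·1057 + 33·4·184 = 48599; y_3 = 23·184 + 4·1057 = 8460.
  From (x_3, y_3) = (48599, 8460): x_4 = 23·48599 + 33·4·8460 = 2234497; y_4 = 23·8460 + 4·48599 = 388976.
  From (x_4, y_4) = (2234497, 388976): x_5 = 23·2234497 + 33·4·388976 = 102738263; y_5 = 23·388976 + 4·2234497 = 17884436.
Step 3: Verify x_5² - 33·y_5² = 10555150684257169 - 10555150684257168 = 1 (should be 1). ✓

(x_1, y_1) = (23, 4); (x_5, y_5) = (102738263, 17884436).


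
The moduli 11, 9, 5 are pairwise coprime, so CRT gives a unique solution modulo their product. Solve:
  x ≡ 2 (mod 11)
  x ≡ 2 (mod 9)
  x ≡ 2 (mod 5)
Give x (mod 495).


Moduli 11, 9, 5 are pairwise coprime; by CRT there is a unique solution modulo M = 11 · 9 · 5 = 495.
Solve pairwise, accumulating the modulus:
  Start with x ≡ 2 (mod 11).
  Combine with x ≡ 2 (mod 9): since gcd(11, 9) = 1, we get a unique residue mod 99.
    Write x = 2 + 11·t and substitute into x ≡ 2 (mod 9): 11·t ≡ 2 − 2 = 0 (mod 9).
    Reduce coefficients mod 9: 2·t ≡ 0 (mod 9).
    The inverse of 2 mod 9 is 5 (since 2·5 = 10 = 1·9 + 1), so t ≡ 5·0 = 0 ≡ 0 (mod 9).
    Then x = 2 + 11·0 = 2, valid modulo lcm(11, 9) = 99: x ≡ 2 (mod 99).
  Combine with x ≡ 2 (mod 5): since gcd(99, 5) = 1, we get a unique residue mod 495.
    Write x = 2 + 99·t and substitute into x ≡ 2 (mod 5): 99·t ≡ 2 − 2 = 0 (mod 5).
    Reduce coefficients mod 5: 4·t ≡ 0 (mod 5).
    The inverse of 4 mod 5 is 4 (since 4·4 = 16 = 3·5 + 1), so t ≡ 4·0 = 0 ≡ 0 (mod 5).
    Then x = 2 + 99·0 = 2, valid modulo lcm(99, 5) = 495: x ≡ 2 (mod 495).
Verify: 2 mod 11 = 2 ✓, 2 mod 9 = 2 ✓, 2 mod 5 = 2 ✓.

x ≡ 2 (mod 495).


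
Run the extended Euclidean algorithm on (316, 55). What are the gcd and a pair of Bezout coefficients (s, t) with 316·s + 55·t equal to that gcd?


Euclidean algorithm on (316, 55) — divide until remainder is 0:
  316 = 5 · 55 + 41
  55 = 1 · 41 + 14
  41 = 2 · 14 + 13
  14 = 1 · 13 + 1
  13 = 13 · 1 + 0
gcd(316, 55) = 1.
Track Bezout coefficients alongside the remainders: start with r₀ = 316 = a·1 + b·0 (s = 1, t = 0) and r₁ = 55 = a·0 + b·1 (s = 0, t = 1); each new remainder r_{k+1} = r_{k-1} − q_k·r_k inherits s_{k+1} = s_{k-1} − q_k·s_k, t_{k+1} = t_{k-1} − q_k·t_k, so r_k = a·s_k + b·t_k at every step:
  q = 5: r = 41, s = 1 − 5·0 = 1, t = 0 − 5·1 = -5  (check: 316·1 + 55·(-5) = 41)
  q = 1: r = 14, s = 0 − 1·1 = -1, t = 1 − 1·(-5) = 6  (check: 316·(-1) + 55·6 = 14)
  q = 2: r = 13, s = 1 − 2·(-1) = 3, t = -5 − 2·6 = -17  (check: 316·3 + 55·(-17) = 13)
  q = 1: r = 1, s = -1 − 1·3 = -4, t = 6 − 1·(-17) = 23  (check: 316·(-4) + 55·23 = 1)
The row with r = 1 (the gcd) gives the Bezout coefficients s = -4, t = 23.
Result: 316 · (-4) + 55 · (23) = 1.

gcd(316, 55) = 1; s = -4, t = 23 (check: 316·(-4) + 55·23 = 1).


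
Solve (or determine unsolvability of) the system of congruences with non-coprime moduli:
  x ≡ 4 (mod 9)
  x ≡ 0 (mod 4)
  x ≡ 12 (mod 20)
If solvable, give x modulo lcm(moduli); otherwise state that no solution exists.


Moduli 9, 4, 20 are not pairwise coprime, so CRT works modulo lcm(m_i) when all pairwise compatibility conditions hold.
Pairwise compatibility: gcd(m_i, m_j) must divide a_i - a_j for every pair.
Merge one congruence at a time:
  Start: x ≡ 4 (mod 9).
  Combine with x ≡ 0 (mod 4): gcd(9, 4) = 1; 0 - 4 = -4, which IS divisible by 1, so compatible.
    Write x = 4 + 9·t and substitute into x ≡ 0 (mod 4): 9·t ≡ 0 − 4 = -4 (mod 4).
    Reduce coefficients mod 4: 1·t ≡ 0 (mod 4).
    So t ≡ 0 (mod 4).
    Then x = 4 + 9·0 = 4, valid modulo lcm(9, 4) = 36: x ≡ 4 (mod 36).
  Combine with x ≡ 12 (mod 20): gcd(36, 20) = 4; 12 - 4 = 8, which IS divisible by 4, so compatible.
    Write x = 4 + 36·t and substitute into x ≡ 12 (mod 20): 36·t ≡ 12 − 4 = 8 (mod 20).
    Divide the congruence (and modulus) by g = 4: 9·t ≡ 2 (mod 5).
    Reduce coefficients mod 5: 4·t ≡ 2 (mod 5).
    The inverse of 4 mod 5 is 4 (since 4·4 = 16 = 3·5 + 1), so t ≡ 4·2 = 8 ≡ 3 (mod 5).
    Then x = 4 + 36·3 = 112, valid modulo lcm(36, 20) = 180: x ≡ 112 (mod 180).
Verify: 112 mod 9 = 4, 112 mod 4 = 0, 112 mod 20 = 12.

x ≡ 112 (mod 180).


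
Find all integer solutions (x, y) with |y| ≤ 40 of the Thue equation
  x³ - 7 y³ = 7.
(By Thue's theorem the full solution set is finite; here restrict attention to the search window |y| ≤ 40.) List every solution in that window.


The equation is x³ - 7y³ = 7. For fixed y, x³ = 7·y³ + 7, so a solution requires the RHS to be a perfect cube.
Strategy: iterate y from -40 to 40, compute RHS = 7·y³ + 7, and check whether it is a (positive or negative) perfect cube.
Check small values of y:
  y = 0: RHS = 7 is not a perfect cube.
  y = 1: RHS = 14 is not a perfect cube.
  y = -1: RHS = 0 = (0)³ ⇒ x = 0 works.
  y = 2: RHS = 63 is not a perfect cube.
  y = -2: RHS = -49 is not a perfect cube.
  y = 3: RHS = 196 is not a perfect cube.
  y = -3: RHS = -182 is not a perfect cube.
Continuing the search up to |y| = 40 finds no further solutions beyond those listed.
Collected solutions: (0, -1).

Solutions (with |y| ≤ 40): (0, -1).


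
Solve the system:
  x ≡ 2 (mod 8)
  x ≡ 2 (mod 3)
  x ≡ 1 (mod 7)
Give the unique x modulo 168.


Moduli 8, 3, 7 are pairwise coprime; by CRT there is a unique solution modulo M = 8 · 3 · 7 = 168.
Solve pairwise, accumulating the modulus:
  Start with x ≡ 2 (mod 8).
  Combine with x ≡ 2 (mod 3): since gcd(8, 3) = 1, we get a unique residue mod 24.
    Write x = 2 + 8·t and substitute into x ≡ 2 (mod 3): 8·t ≡ 2 − 2 = 0 (mod 3).
    Reduce coefficients mod 3: 2·t ≡ 0 (mod 3).
    The inverse of 2 mod 3 is 2 (since 2·2 = 4 = 1·3 + 1), so t ≡ 2·0 = 0 ≡ 0 (mod 3).
    Then x = 2 + 8·0 = 2, valid modulo lcm(8, 3) = 24: x ≡ 2 (mod 24).
  Combine with x ≡ 1 (mod 7): since gcd(24, 7) = 1, we get a unique residue mod 168.
    Write x = 2 + 24·t and substitute into x ≡ 1 (mod 7): 24·t ≡ 1 − 2 = -1 (mod 7).
    Reduce coefficients mod 7: 3·t ≡ 6 (mod 7).
    The inverse of 3 mod 7 is 5 (since 3·5 = 15 = 2·7 + 1), so t ≡ 5·6 = 30 ≡ 2 (mod 7).
    Then x = 2 + 24·2 = 50, valid modulo lcm(24, 7) = 168: x ≡ 50 (mod 168).
Verify: 50 mod 8 = 2 ✓, 50 mod 3 = 2 ✓, 50 mod 7 = 1 ✓.

x ≡ 50 (mod 168).


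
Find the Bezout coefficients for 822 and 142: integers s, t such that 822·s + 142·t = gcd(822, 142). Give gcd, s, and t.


Euclidean algorithm on (822, 142) — divide until remainder is 0:
  822 = 5 · 142 + 112
  142 = 1 · 112 + 30
  112 = 3 · 30 + 22
  30 = 1 · 22 + 8
  22 = 2 · 8 + 6
  8 = 1 · 6 + 2
  6 = 3 · 2 + 0
gcd(822, 142) = 2.
Track Bezout coefficients alongside the remainders: start with r₀ = 822 = a·1 + b·0 (s = 1, t = 0) and r₁ = 142 = a·0 + b·1 (s = 0, t = 1); each new remainder r_{k+1} = r_{k-1} − q_k·r_k inherits s_{k+1} = s_{k-1} − q_k·s_k, t_{k+1} = t_{k-1} − q_k·t_k, so r_k = a·s_k + b·t_k at every step:
  q = 5: r = 112, s = 1 − 5·0 = 1, t = 0 − 5·1 = -5  (check: 822·1 + 142·(-5) = 112)
  q = 1: r = 30, s = 0 − 1·1 = -1, t = 1 − 1·(-5) = 6  (check: 822·(-1) + 142·6 = 30)
  q = 3: r = 22, s = 1 − 3·(-1) = 4, t = -5 − 3·6 = -23  (check: 822·4 + 142·(-23) = 22)
  q = 1: r = 8, s = -1 − 1·4 = -5, t = 6 − 1·(-23) = 29  (check: 822·(-5) + 142·29 = 8)
  q = 2: r = 6, s = 4 − 2·(-5) = 14, t = -23 − 2·29 = -81  (check: 822·14 + 142·(-81) = 6)
  q = 1: r = 2, s = -5 − 1·14 = -19, t = 29 − 1·(-81) = 110  (check: 822·(-19) + 142·110 = 2)
The row with r = 2 (the gcd) gives the Bezout coefficients s = -19, t = 110.
Result: 822 · (-19) + 142 · (110) = 2.

gcd(822, 142) = 2; s = -19, t = 110 (check: 822·(-19) + 142·110 = 2).


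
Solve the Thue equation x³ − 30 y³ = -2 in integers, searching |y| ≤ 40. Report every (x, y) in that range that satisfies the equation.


The equation is x³ - 30y³ = -2. For fixed y, x³ = 30·y³ − 2, so a solution requires the RHS to be a perfect cube.
Strategy: iterate y from -40 to 40, compute RHS = 30·y³ − 2, and check whether it is a (positive or negative) perfect cube.
Check small values of y:
  y = 0: RHS = -2 is not a perfect cube.
  y = 1: RHS = 28 is not a perfect cube.
  y = -1: RHS = -32 is not a perfect cube.
  y = 2: RHS = 238 is not a perfect cube.
  y = -2: RHS = -242 is not a perfect cube.
  y = 3: RHS = 808 is not a perfect cube.
  y = -3: RHS = -812 is not a perfect cube.
Continuing the search up to |y| = 40 finds no solutions either.
No (x, y) in the scanned range satisfies the equation.

No integer solutions with |y| ≤ 40.


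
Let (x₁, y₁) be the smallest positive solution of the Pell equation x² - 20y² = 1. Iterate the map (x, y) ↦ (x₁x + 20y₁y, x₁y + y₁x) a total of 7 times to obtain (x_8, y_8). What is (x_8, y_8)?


Step 1: Find the fundamental solution (x₁, y₁) of x² - 20y² = 1.
  Expand √20 as a continued fraction. a₀ = ⌊√20⌋ = 4; iterate m_{k+1} = d_k·a_k − m_k, d_{k+1} = (20 − m_{k+1}²)/d_k, a_{k+1} = ⌊(a₀ + m_{k+1})/d_{k+1}⌋ (starting m₀ = 0, d₀ = 1), with convergents p_k = a_k·p_{k-1} + p_{k-2}, q_k = a_k·q_{k-1} + q_{k-2} (p₋₁ = 1, q₋₁ = 0):
  k = 0: a₀ = 4; p₀/q₀ = 4/1; p₀² − 20·q₀² = 16 − 20 = -4.
  k = 1: m = 4, d = 4, a = ⌊(4 + 4)/4⌋ = 2; p/q = (2·4 + 1)/(2·1 + 0) = 9/2; p² − 20·q² = 81 − 80 = 1.
  The first convergent with p² − 20·q² = 1 gives the fundamental solution (x₁, y₁) = (9, 2).
Step 2: Apply the recurrence (x_{n+1}, y_{n+1}) = (x₁x_n + 20y₁y_n, x₁y_n + y₁x_n) repeatedly.
  From (x_1, y_1) = (9, 2): x_2 = 9·9 + 20·2·2 = 161; y_2 = 9·2 + 2·9 = 36.
  From (x_2, y_2) = (161, 36): x_3 = 9·161 + 20·2·36 = 2889; y_3 = 9·36 + 2·161 = 646.
  From (x_3, y_3) = (2889, 646): x_4 = 9·2889 + 20·2·646 = 51841; y_4 = 9·646 + 2·2889 = 11592.
  From (x_4, y_4) = (51841, 11592): x_5 = 9·51841 + 20·2·11592 = 930249; y_5 = 9·11592 + 2·51841 = 208010.
  From (x_5, y_5) = (930249, 208010): x_6 = 9·930249 + 20·2·208010 = 16692641; y_6 = 9·208010 + 2·930249 = 3732588.
  From (x_6, y_6) = (16692641, 3732588): x_7 = 9·16692641 + 20·2·3732588 = 299537289; y_7 = 9·3732588 + 2·16692641 = 66978574.
  From (x_7, y_7) = (299537289, 66978574): x_8 = 9·299537289 + 20·2·66978574 = 5374978561; y_8 = 9·66978574 + 2·299537289 = 1201881744.
Step 3: Verify x_8² - 20·y_8² = 28890394531209630721 - 28890394531209630720 = 1 (should be 1). ✓

(x_1, y_1) = (9, 2); (x_8, y_8) = (5374978561, 1201881744).


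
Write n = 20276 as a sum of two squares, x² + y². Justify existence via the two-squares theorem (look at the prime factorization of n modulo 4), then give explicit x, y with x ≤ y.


Step 1: Factor n = 20276 = 2^2 · 37 · 137.
Step 2: Check the mod-4 condition on each prime factor: 2 = 2 (special); 37 ≡ 1 (mod 4), exponent 1; 137 ≡ 1 (mod 4), exponent 1.
All primes ≡ 3 (mod 4) appear to even exponent (or don't appear), so by the two-squares theorem n IS expressible as a sum of two squares.
Step 3: Build a representation. Group n = k² · m with k = 2 and m = 37 · 137 = 5069 (a product of primes ≡ 1 (mod 4)); a representation of m scales to one of n via (k·x)² + (k·y)² = k²(x² + y²). Each prime p ≡ 1 (mod 4) is itself a sum of two squares; find a² by testing p − a² for a perfect square:
  37: 37 − 1² = 36 = 6² ⇒ 37 = 1² + 6².
  137: 137 − 1² = 136, 137 − 2² = 133, 137 − 3² = 128, 137 − 4² = 121 = 11² ⇒ 137 = 4² + 11².
  Combine using the Brahmagupta–Fibonacci identity (a² + b²)(c² + d²) = (ac − bd)² + (ad + bc)² = (ac + bd)² + (ad − bc)²:
  37 · 137 = 5069: from (1² + 6²)(4² + 11²), take (1·4 − 6·11, 1·11 + 6·4) = (4 − 66, 11 + 24) = (-62, 35); dropping signs (only squares matter) gives (62, 35); check 62² + 35² = 3844 + 1225 = 5069 ✓.
  Scale by k = 2: (2·62, 2·35) = (124, 70).
Step 4: Order so x ≤ y and verify: 70² + 124² = 4900 + 15376 = 20276 = n. ✓

n = 20276 = 70² + 124² (one valid representation with x ≤ y).


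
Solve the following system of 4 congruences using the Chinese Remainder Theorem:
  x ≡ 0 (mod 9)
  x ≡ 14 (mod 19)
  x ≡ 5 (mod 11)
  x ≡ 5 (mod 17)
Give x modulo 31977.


Product of moduli M = 9 · 19 · 11 · 17 = 31977.
Merge one congruence at a time:
  Start: x ≡ 0 (mod 9).
  Combine with x ≡ 14 (mod 19); new modulus lcm = 171.
    Write x = 0 + 9·t and substitute into x ≡ 14 (mod 19): 9·t ≡ 14 − 0 = 14 (mod 19).
    The inverse of 9 mod 19 is 17 (since 9·17 = 153 = 8·19 + 1), so t ≡ 17·14 = 238 ≡ 10 (mod 19).
    Then x = 0 + 9·10 = 90, valid modulo lcm(9, 19) = 171: x ≡ 90 (mod 171).
  Combine with x ≡ 5 (mod 11); new modulus lcm = 1881.
    Write x = 90 + 171·t and substitute into x ≡ 5 (mod 11): 171·t ≡ 5 − 90 = -85 (mod 11).
    Reduce coefficients mod 11: 6·t ≡ 3 (mod 11).
    The inverse of 6 mod 11 is 2 (since 6·2 = 12 = 1·11 + 1), so t ≡ 2·3 = 6 ≡ 6 (mod 11).
    Then x = 90 + 171·6 = 1116, valid modulo lcm(171, 11) = 1881: x ≡ 1116 (mod 1881).
  Combine with x ≡ 5 (mod 17); new modulus lcm = 31977.
    Write x = 1116 + 1881·t and substitute into x ≡ 5 (mod 17): 1881·t ≡ 5 − 1116 = -1111 (mod 17).
    Reduce coefficients mod 17: 11·t ≡ 11 (mod 17).
    The inverse of 11 mod 17 is 14 (since 11·14 = 154 = 9·17 + 1), so t ≡ 14·11 = 154 ≡ 1 (mod 17).
    Then x = 1116 + 1881·1 = 2997, valid modulo lcm(1881, 17) = 31977: x ≡ 2997 (mod 31977).
Verify against each original: 2997 mod 9 = 0, 2997 mod 19 = 14, 2997 mod 11 = 5, 2997 mod 17 = 5.

x ≡ 2997 (mod 31977).


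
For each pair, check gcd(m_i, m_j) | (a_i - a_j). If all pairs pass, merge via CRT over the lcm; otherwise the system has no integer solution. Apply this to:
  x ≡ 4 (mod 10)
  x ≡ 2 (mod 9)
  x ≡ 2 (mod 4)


Moduli 10, 9, 4 are not pairwise coprime, so CRT works modulo lcm(m_i) when all pairwise compatibility conditions hold.
Pairwise compatibility: gcd(m_i, m_j) must divide a_i - a_j for every pair.
Merge one congruence at a time:
  Start: x ≡ 4 (mod 10).
  Combine with x ≡ 2 (mod 9): gcd(10, 9) = 1; 2 - 4 = -2, which IS divisible by 1, so compatible.
    Write x = 4 + 10·t and substitute into x ≡ 2 (mod 9): 10·t ≡ 2 − 4 = -2 (mod 9).
    Reduce coefficients mod 9: 1·t ≡ 7 (mod 9).
    So t ≡ 7 (mod 9).
    Then x = 4 + 10·7 = 74, valid modulo lcm(10, 9) = 90: x ≡ 74 (mod 90).
  Combine with x ≡ 2 (mod 4): gcd(90, 4) = 2; 2 - 74 = -72, which IS divisible by 2, so compatible.
    Write x = 74 + 90·t and substitute into x ≡ 2 (mod 4): 90·t ≡ 2 − 74 = -72 (mod 4).
    Divide the congruence (and modulus) by g = 2: 45·t ≡ -36 (mod 2).
    Reduce coefficients mod 2: 1·t ≡ 0 (mod 2).
    So t ≡ 0 (mod 2).
    Then x = 74 + 90·0 = 74, valid modulo lcm(90, 4) = 180: x ≡ 74 (mod 180).
Verify: 74 mod 10 = 4, 74 mod 9 = 2, 74 mod 4 = 2.

x ≡ 74 (mod 180).


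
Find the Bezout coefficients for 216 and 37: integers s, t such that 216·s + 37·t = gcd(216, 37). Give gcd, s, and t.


Euclidean algorithm on (216, 37) — divide until remainder is 0:
  216 = 5 · 37 + 31
  37 = 1 · 31 + 6
  31 = 5 · 6 + 1
  6 = 6 · 1 + 0
gcd(216, 37) = 1.
Track Bezout coefficients alongside the remainders: start with r₀ = 216 = a·1 + b·0 (s = 1, t = 0) and r₁ = 37 = a·0 + b·1 (s = 0, t = 1); each new remainder r_{k+1} = r_{k-1} − q_k·r_k inherits s_{k+1} = s_{k-1} − q_k·s_k, t_{k+1} = t_{k-1} − q_k·t_k, so r_k = a·s_k + b·t_k at every step:
  q = 5: r = 31, s = 1 − 5·0 = 1, t = 0 − 5·1 = -5  (check: 216·1 + 37·(-5) = 31)
  q = 1: r = 6, s = 0 − 1·1 = -1, t = 1 − 1·(-5) = 6  (check: 216·(-1) + 37·6 = 6)
  q = 5: r = 1, s = 1 − 5·(-1) = 6, t = -5 − 5·6 = -35  (check: 216·6 + 37·(-35) = 1)
The row with r = 1 (the gcd) gives the Bezout coefficients s = 6, t = -35.
Result: 216 · (6) + 37 · (-35) = 1.

gcd(216, 37) = 1; s = 6, t = -35 (check: 216·6 + 37·(-35) = 1).


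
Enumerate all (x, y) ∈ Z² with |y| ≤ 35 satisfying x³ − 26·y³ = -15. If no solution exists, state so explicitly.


The equation is x³ - 26y³ = -15. For fixed y, x³ = 26·y³ − 15, so a solution requires the RHS to be a perfect cube.
Strategy: iterate y from -35 to 35, compute RHS = 26·y³ − 15, and check whether it is a (positive or negative) perfect cube.
Check small values of y:
  y = 0: RHS = -15 is not a perfect cube.
  y = 1: RHS = 11 is not a perfect cube.
  y = -1: RHS = -41 is not a perfect cube.
  y = 2: RHS = 193 is not a perfect cube.
  y = -2: RHS = -223 is not a perfect cube.
  y = 3: RHS = 687 is not a perfect cube.
  y = -3: RHS = -717 is not a perfect cube.
Continuing the search up to |y| = 35 finds no solutions either.
No (x, y) in the scanned range satisfies the equation.

No integer solutions with |y| ≤ 35.


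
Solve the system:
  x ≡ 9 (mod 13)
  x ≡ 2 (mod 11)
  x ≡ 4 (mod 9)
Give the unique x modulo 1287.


Moduli 13, 11, 9 are pairwise coprime; by CRT there is a unique solution modulo M = 13 · 11 · 9 = 1287.
Solve pairwise, accumulating the modulus:
  Start with x ≡ 9 (mod 13).
  Combine with x ≡ 2 (mod 11): since gcd(13, 11) = 1, we get a unique residue mod 143.
    Write x = 9 + 13·t and substitute into x ≡ 2 (mod 11): 13·t ≡ 2 − 9 = -7 (mod 11).
    Reduce coefficients mod 11: 2·t ≡ 4 (mod 11).
    The inverse of 2 mod 11 is 6 (since 2·6 = 12 = 1·11 + 1), so t ≡ 6·4 = 24 ≡ 2 (mod 11).
    Then x = 9 + 13·2 = 35, valid modulo lcm(13, 11) = 143: x ≡ 35 (mod 143).
  Combine with x ≡ 4 (mod 9): since gcd(143, 9) = 1, we get a unique residue mod 1287.
    Write x = 35 + 143·t and substitute into x ≡ 4 (mod 9): 143·t ≡ 4 − 35 = -31 (mod 9).
    Reduce coefficients mod 9: 8·t ≡ 5 (mod 9).
    The inverse of 8 mod 9 is 8 (since 8·8 = 64 = 7·9 + 1), so t ≡ 8·5 = 40 ≡ 4 (mod 9).
    Then x = 35 + 143·4 = 607, valid modulo lcm(143, 9) = 1287: x ≡ 607 (mod 1287).
Verify: 607 mod 13 = 9 ✓, 607 mod 11 = 2 ✓, 607 mod 9 = 4 ✓.

x ≡ 607 (mod 1287).


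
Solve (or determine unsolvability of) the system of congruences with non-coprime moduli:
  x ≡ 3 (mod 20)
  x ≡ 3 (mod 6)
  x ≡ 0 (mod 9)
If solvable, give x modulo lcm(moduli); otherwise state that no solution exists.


Moduli 20, 6, 9 are not pairwise coprime, so CRT works modulo lcm(m_i) when all pairwise compatibility conditions hold.
Pairwise compatibility: gcd(m_i, m_j) must divide a_i - a_j for every pair.
Merge one congruence at a time:
  Start: x ≡ 3 (mod 20).
  Combine with x ≡ 3 (mod 6): gcd(20, 6) = 2; 3 - 3 = 0, which IS divisible by 2, so compatible.
    Write x = 3 + 20·t and substitute into x ≡ 3 (mod 6): 20·t ≡ 3 − 3 = 0 (mod 6).
    Divide the congruence (and modulus) by g = 2: 10·t ≡ 0 (mod 3).
    Reduce coefficients mod 3: 1·t ≡ 0 (mod 3).
    So t ≡ 0 (mod 3).
    Then x = 3 + 20·0 = 3, valid modulo lcm(20, 6) = 60: x ≡ 3 (mod 60).
  Combine with x ≡ 0 (mod 9): gcd(60, 9) = 3; 0 - 3 = -3, which IS divisible by 3, so compatible.
    Write x = 3 + 60·t and substitute into x ≡ 0 (mod 9): 60·t ≡ 0 − 3 = -3 (mod 9).
    Divide the congruence (and modulus) by g = 3: 20·t ≡ -1 (mod 3).
    Reduce coefficients mod 3: 2·t ≡ 2 (mod 3).
    The inverse of 2 mod 3 is 2 (since 2·2 = 4 = 1·3 + 1), so t ≡ 2·2 = 4 ≡ 1 (mod 3).
    Then x = 3 + 60·1 = 63, valid modulo lcm(60, 9) = 180: x ≡ 63 (mod 180).
Verify: 63 mod 20 = 3, 63 mod 6 = 3, 63 mod 9 = 0.

x ≡ 63 (mod 180).


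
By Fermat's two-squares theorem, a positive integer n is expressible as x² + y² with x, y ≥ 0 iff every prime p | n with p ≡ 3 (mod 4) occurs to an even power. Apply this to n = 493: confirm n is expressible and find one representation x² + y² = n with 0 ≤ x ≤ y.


Step 1: Factor n = 493 = 17 · 29.
Step 2: Check the mod-4 condition on each prime factor: 17 ≡ 1 (mod 4), exponent 1; 29 ≡ 1 (mod 4), exponent 1.
All primes ≡ 3 (mod 4) appear to even exponent (or don't appear), so by the two-squares theorem n IS expressible as a sum of two squares.
Step 3: Build a representation. Here n = 17 · 29 is a product of primes ≡ 1 (mod 4). Each prime p ≡ 1 (mod 4) is itself a sum of two squares; find a² by testing p − a² for a perfect square:
  17: 17 − 1² = 16 = 4² ⇒ 17 = 1² + 4².
  29: 29 − 1² = 28, 29 − 2² = 25 = 5² ⇒ 29 = 2² + 5².
  Combine using the Brahmagupta–Fibonacci identity (a² + b²)(c² + d²) = (ac − bd)² + (ad + bc)² = (ac + bd)² + (ad − bc)²:
  17 · 29 = 493: from (1² + 4²)(2² + 5²), take (1·2 − 4·5, 1·5 + 4·2) = (2 − 20, 5 + 8) = (-18, 13); dropping signs (only squares matter) gives (18, 13); check 18² + 13² = 324 + 169 = 493 ✓.
Step 4: Order so x ≤ y and verify: 13² + 18² = 169 + 324 = 493 = n. ✓

n = 493 = 13² + 18² (one valid representation with x ≤ y).


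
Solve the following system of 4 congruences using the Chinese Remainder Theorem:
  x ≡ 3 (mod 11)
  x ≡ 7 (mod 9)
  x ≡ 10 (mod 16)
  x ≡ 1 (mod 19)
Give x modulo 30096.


Product of moduli M = 11 · 9 · 16 · 19 = 30096.
Merge one congruence at a time:
  Start: x ≡ 3 (mod 11).
  Combine with x ≡ 7 (mod 9); new modulus lcm = 99.
    Write x = 3 + 11·t and substitute into x ≡ 7 (mod 9): 11·t ≡ 7 − 3 = 4 (mod 9).
    Reduce coefficients mod 9: 2·t ≡ 4 (mod 9).
    The inverse of 2 mod 9 is 5 (since 2·5 = 10 = 1·9 + 1), so t ≡ 5·4 = 20 ≡ 2 (mod 9).
    Then x = 3 + 11·2 = 25, valid modulo lcm(11, 9) = 99: x ≡ 25 (mod 99).
  Combine with x ≡ 10 (mod 16); new modulus lcm = 1584.
    Write x = 25 + 99·t and substitute into x ≡ 10 (mod 16): 99·t ≡ 10 − 25 = -15 (mod 16).
    Reduce coefficients mod 16: 3·t ≡ 1 (mod 16).
    The inverse of 3 mod 16 is 11 (since 3·11 = 33 = 2·16 + 1), so t ≡ 11·1 = 11 ≡ 11 (mod 16).
    Then x = 25 + 99·11 = 1114, valid modulo lcm(99, 16) = 1584: x ≡ 1114 (mod 1584).
  Combine with x ≡ 1 (mod 19); new modulus lcm = 30096.
    Write x = 1114 + 1584·t and substitute into x ≡ 1 (mod 19): 1584·t ≡ 1 − 1114 = -1113 (mod 19).
    Reduce coefficients mod 19: 7·t ≡ 8 (mod 19).
    The inverse of 7 mod 19 is 11 (since 7·11 = 77 = 4·19 + 1), so t ≡ 11·8 = 88 ≡ 12 (mod 19).
    Then x = 1114 + 1584·12 = 20122, valid modulo lcm(1584, 19) = 30096: x ≡ 20122 (mod 30096).
Verify against each original: 20122 mod 11 = 3, 20122 mod 9 = 7, 20122 mod 16 = 10, 20122 mod 19 = 1.

x ≡ 20122 (mod 30096).


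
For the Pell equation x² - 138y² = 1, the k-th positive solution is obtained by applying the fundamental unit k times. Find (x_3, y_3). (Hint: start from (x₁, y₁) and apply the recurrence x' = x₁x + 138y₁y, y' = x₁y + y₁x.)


Step 1: Find the fundamental solution (x₁, y₁) of x² - 138y² = 1.
  Expand √138 as a continued fraction. a₀ = ⌊√138⌋ = 11; iterate m_{k+1} = d_k·a_k − m_k, d_{k+1} = (138 − m_{k+1}²)/d_k, a_{k+1} = ⌊(a₀ + m_{k+1})/d_{k+1}⌋ (starting m₀ = 0, d₀ = 1), with convergents p_k = a_k·p_{k-1} + p_{k-2}, q_k = a_k·q_{k-1} + q_{k-2} (p₋₁ = 1, q₋₁ = 0):
  k = 0: a₀ = 11; p₀/q₀ = 11/1; p₀² − 138·q₀² = 121 − 138 = -17.
  k = 1: m = 11, d = 17, a = ⌊(11 + 11)/17⌋ = 1; p/q = (1·11 + 1)/(1·1 + 0) = 12/1; p² − 138·q² = 144 − 138 = 6.
  k = 2: m = 6, d = 6, a = ⌊(11 + 6)/6⌋ = 2; p/q = (2·12 + 11)/(2·1 + 1) = 35/3; p² − 138·q² = 1225 − 1242 = -17.
  k = 3: m = 6, d = 17, a = ⌊(11 + 6)/17⌋ = 1; p/q = (1·35 + 12)/(1·3 + 1) = 47/4; p² − 138·q² = 2209 − 2208 = 1.
  The first convergent with p² − 138·q² = 1 gives the fundamental solution (x₁, y₁) = (47, 4).
Step 2: Apply the recurrence (x_{n+1}, y_{n+1}) = (x₁x_n + 138y₁y_n, x₁y_n + y₁x_n) repeatedly.
  From (x_1, y_1) = (47, 4): x_2 = 47·47 + 138·4·4 = 4417; y_2 = 47·4 + 4·47 = 376.
  From (x_2, y_2) = (4417, 376): x_3 = 47·4417 + 138·4·376 = 415151; y_3 = 47·376 + 4·4417 = 35340.
Step 3: Verify x_3² - 138·y_3² = 172350352801 - 172350352800 = 1 (should be 1). ✓

(x_1, y_1) = (47, 4); (x_3, y_3) = (415151, 35340).


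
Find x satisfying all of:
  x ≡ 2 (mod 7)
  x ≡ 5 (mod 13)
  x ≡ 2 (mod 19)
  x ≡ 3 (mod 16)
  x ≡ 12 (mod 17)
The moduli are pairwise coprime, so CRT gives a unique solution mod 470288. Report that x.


Product of moduli M = 7 · 13 · 19 · 16 · 17 = 470288.
Merge one congruence at a time:
  Start: x ≡ 2 (mod 7).
  Combine with x ≡ 5 (mod 13); new modulus lcm = 91.
    Write x = 2 + 7·t and substitute into x ≡ 5 (mod 13): 7·t ≡ 5 − 2 = 3 (mod 13).
    The inverse of 7 mod 13 is 2 (since 7·2 = 14 = 1·13 + 1), so t ≡ 2·3 = 6 ≡ 6 (mod 13).
    Then x = 2 + 7·6 = 44, valid modulo lcm(7, 13) = 91: x ≡ 44 (mod 91).
  Combine with x ≡ 2 (mod 19); new modulus lcm = 1729.
    Write x = 44 + 91·t and substitute into x ≡ 2 (mod 19): 91·t ≡ 2 − 44 = -42 (mod 19).
    Reduce coefficients mod 19: 15·t ≡ 15 (mod 19).
    The inverse of 15 mod 19 is 14 (since 15·14 = 210 = 11·19 + 1), so t ≡ 14·15 = 210 ≡ 1 (mod 19).
    Then x = 44 + 91·1 = 135, valid modulo lcm(91, 19) = 1729: x ≡ 135 (mod 1729).
  Combine with x ≡ 3 (mod 16); new modulus lcm = 27664.
    Write x = 135 + 1729·t and substitute into x ≡ 3 (mod 16): 1729·t ≡ 3 − 135 = -132 (mod 16).
    Reduce coefficients mod 16: 1·t ≡ 12 (mod 16).
    So t ≡ 12 (mod 16).
    Then x = 135 + 1729·12 = 20883, valid modulo lcm(1729, 16) = 27664: x ≡ 20883 (mod 27664).
  Combine with x ≡ 12 (mod 17); new modulus lcm = 470288.
    Write x = 20883 + 27664·t and substitute into x ≡ 12 (mod 17): 27664·t ≡ 12 − 20883 = -20871 (mod 17).
    Reduce coefficients mod 17: 5·t ≡ 5 (mod 17).
    The inverse of 5 mod 17 is 7 (since 5·7 = 35 = 2·17 + 1), so t ≡ 7·5 = 35 ≡ 1 (mod 17).
    Then x = 20883 + 27664·1 = 48547, valid modulo lcm(27664, 17) = 470288: x ≡ 48547 (mod 470288).
Verify against each original: 48547 mod 7 = 2, 48547 mod 13 = 5, 48547 mod 19 = 2, 48547 mod 16 = 3, 48547 mod 17 = 12.

x ≡ 48547 (mod 470288).


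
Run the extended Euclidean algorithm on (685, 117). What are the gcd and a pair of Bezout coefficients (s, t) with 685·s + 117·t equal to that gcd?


Euclidean algorithm on (685, 117) — divide until remainder is 0:
  685 = 5 · 117 + 100
  117 = 1 · 100 + 17
  100 = 5 · 17 + 15
  17 = 1 · 15 + 2
  15 = 7 · 2 + 1
  2 = 2 · 1 + 0
gcd(685, 117) = 1.
Track Bezout coefficients alongside the remainders: start with r₀ = 685 = a·1 + b·0 (s = 1, t = 0) and r₁ = 117 = a·0 + b·1 (s = 0, t = 1); each new remainder r_{k+1} = r_{k-1} − q_k·r_k inherits s_{k+1} = s_{k-1} − q_k·s_k, t_{k+1} = t_{k-1} − q_k·t_k, so r_k = a·s_k + b·t_k at every step:
  q = 5: r = 100, s = 1 − 5·0 = 1, t = 0 − 5·1 = -5  (check: 685·1 + 117·(-5) = 100)
  q = 1: r = 17, s = 0 − 1·1 = -1, t = 1 − 1·(-5) = 6  (check: 685·(-1) + 117·6 = 17)
  q = 5: r = 15, s = 1 − 5·(-1) = 6, t = -5 − 5·6 = -35  (check: 685·6 + 117·(-35) = 15)
  q = 1: r = 2, s = -1 − 1·6 = -7, t = 6 − 1·(-35) = 41  (check: 685·(-7) + 117·41 = 2)
  q = 7: r = 1, s = 6 − 7·(-7) = 55, t = -35 − 7·41 = -322  (check: 685·55 + 117·(-322) = 1)
The row with r = 1 (the gcd) gives the Bezout coefficients s = 55, t = -322.
Result: 685 · (55) + 117 · (-322) = 1.

gcd(685, 117) = 1; s = 55, t = -322 (check: 685·55 + 117·(-322) = 1).


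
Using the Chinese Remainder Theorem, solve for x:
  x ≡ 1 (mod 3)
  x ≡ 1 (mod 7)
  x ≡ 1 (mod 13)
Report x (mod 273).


Moduli 3, 7, 13 are pairwise coprime; by CRT there is a unique solution modulo M = 3 · 7 · 13 = 273.
Solve pairwise, accumulating the modulus:
  Start with x ≡ 1 (mod 3).
  Combine with x ≡ 1 (mod 7): since gcd(3, 7) = 1, we get a unique residue mod 21.
    Write x = 1 + 3·t and substitute into x ≡ 1 (mod 7): 3·t ≡ 1 − 1 = 0 (mod 7).
    The inverse of 3 mod 7 is 5 (since 3·5 = 15 = 2·7 + 1), so t ≡ 5·0 = 0 ≡ 0 (mod 7).
    Then x = 1 + 3·0 = 1, valid modulo lcm(3, 7) = 21: x ≡ 1 (mod 21).
  Combine with x ≡ 1 (mod 13): since gcd(21, 13) = 1, we get a unique residue mod 273.
    Write x = 1 + 21·t and substitute into x ≡ 1 (mod 13): 21·t ≡ 1 − 1 = 0 (mod 13).
    Reduce coefficients mod 13: 8·t ≡ 0 (mod 13).
    The inverse of 8 mod 13 is 5 (since 8·5 = 40 = 3·13 + 1), so t ≡ 5·0 = 0 ≡ 0 (mod 13).
    Then x = 1 + 21·0 = 1, valid modulo lcm(21, 13) = 273: x ≡ 1 (mod 273).
Verify: 1 mod 3 = 1 ✓, 1 mod 7 = 1 ✓, 1 mod 13 = 1 ✓.

x ≡ 1 (mod 273).


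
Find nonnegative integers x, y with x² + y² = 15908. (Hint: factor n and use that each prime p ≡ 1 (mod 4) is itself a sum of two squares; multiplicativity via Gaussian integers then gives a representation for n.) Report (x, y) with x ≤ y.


Step 1: Factor n = 15908 = 2^2 · 41 · 97.
Step 2: Check the mod-4 condition on each prime factor: 2 = 2 (special); 41 ≡ 1 (mod 4), exponent 1; 97 ≡ 1 (mod 4), exponent 1.
All primes ≡ 3 (mod 4) appear to even exponent (or don't appear), so by the two-squares theorem n IS expressible as a sum of two squares.
Step 3: Build a representation. Group n = k² · m with k = 2 and m = 41 · 97 = 3977 (a product of primes ≡ 1 (mod 4)); a representation of m scales to one of n via (k·x)² + (k·y)² = k²(x² + y²). Each prime p ≡ 1 (mod 4) is itself a sum of two squares; find a² by testing p − a² for a perfect square:
  41: 41 − 1² = 40, 41 − 2² = 37, 41 − 3² = 32, 41 − 4² = 25 = 5² ⇒ 41 = 4² + 5².
  97: 97 − 1² = 96, 97 − 2² = 93, 97 − 3² = 88, 97 − 4² = 81 = 9² ⇒ 97 = 4² + 9².
  Combine using the Brahmagupta–Fibonacci identity (a² + b²)(c² + d²) = (ac − bd)² + (ad + bc)² = (ac + bd)² + (ad − bc)²:
  41 · 97 = 3977: from (4² + 5²)(4² + 9²), take (4·4 − 5·9, 4·9 + 5·4) = (16 − 45, 36 + 20) = (-29, 56); dropping signs (only squares matter) gives (29, 56); check 29² + 56² = 841 + 3136 = 3977 ✓.
  Scale by k = 2: (2·29, 2·56) = (58, 112).
Step 4: Order so x ≤ y and verify: 58² + 112² = 3364 + 12544 = 15908 = n. ✓

n = 15908 = 58² + 112² (one valid representation with x ≤ y).


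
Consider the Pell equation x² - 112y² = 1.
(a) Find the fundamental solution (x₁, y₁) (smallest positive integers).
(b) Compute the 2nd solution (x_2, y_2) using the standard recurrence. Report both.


Step 1: Find the fundamental solution (x₁, y₁) of x² - 112y² = 1.
  Expand √112 as a continued fraction. a₀ = ⌊√112⌋ = 10; iterate m_{k+1} = d_k·a_k − m_k, d_{k+1} = (112 − m_{k+1}²)/d_k, a_{k+1} = ⌊(a₀ + m_{k+1})/d_{k+1}⌋ (starting m₀ = 0, d₀ = 1), with convergents p_k = a_k·p_{k-1} + p_{k-2}, q_k = a_k·q_{k-1} + q_{k-2} (p₋₁ = 1, q₋₁ = 0):
  k = 0: a₀ = 10; p₀/q₀ = 10/1; p₀² − 112·q₀² = 100 − 112 = -12.
  k = 1: m = 10, d = 12, a = ⌊(10 + 10)/12⌋ = 1; p/q = (1·10 + 1)/(1·1 + 0) = 11/1; p² − 112·q² = 121 − 112 = 9.
  k = 2: m = 2, d = 9, a = ⌊(10 + 2)/9⌋ = 1; p/q = (1·11 + 10)/(1·1 + 1) = 21/2; p² − 112·q² = 441 − 448 = -7.
  k = 3: m = 7, d = 7, a = ⌊(10 + 7)/7⌋ = 2; p/q = (2·21 + 11)/(2·2 + 1) = 53/5; p² − 112·q² = 2809 − 2800 = 9.
  k = 4: m = 7, d = 9, a = ⌊(10 + 7)/9⌋ = 1; p/q = (1·53 + 21)/(1·5 + 2) = 74/7; p² − 112·q² = 5476 − 5488 = -12.
  k = 5: m = 2, d = 12, a = ⌊(10 + 2)/12⌋ = 1; p/q = (1·74 + 53)/(1·7 + 5) = 127/12; p² − 112·q² = 16129 − 16128 = 1.
  The first convergent with p² − 112·q² = 1 gives the fundamental solution (x₁, y₁) = (127, 12).
Step 2: Apply the recurrence (x_{n+1}, y_{n+1}) = (x₁x_n + 112y₁y_n, x₁y_n + y₁x_n) repeatedly.
  From (x_1, y_1) = (127, 12): x_2 = 127·127 + 112·12·12 = 32257; y_2 = 127·12 + 12·127 = 3048.
Step 3: Verify x_2² - 112·y_2² = 1040514049 - 1040514048 = 1 (should be 1). ✓

(x_1, y_1) = (127, 12); (x_2, y_2) = (32257, 3048).
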